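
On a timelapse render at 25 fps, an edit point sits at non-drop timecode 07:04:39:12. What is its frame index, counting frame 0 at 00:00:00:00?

636987

Total seconds to the label: (7 × 3600 + 4 × 60 + 39) = 25479.
Frame index = 25479 × 25 + 12 = 636987.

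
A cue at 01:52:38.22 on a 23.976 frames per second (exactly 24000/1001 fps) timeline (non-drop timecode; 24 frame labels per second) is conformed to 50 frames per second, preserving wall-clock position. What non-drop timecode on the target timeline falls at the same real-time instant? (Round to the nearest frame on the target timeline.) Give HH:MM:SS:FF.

01:52:45:34

Source frame index: (1×3600 + 52×60 + 38) × 24 + 22 = 162214.
Real time: 162214 / (24000/1001) = 81188107/12000 s.
Target frame: (81188107/12000) × (50) = 81188107/240 ≈ 338283.779 → 338284.
At 50 labels/s: frame 338284 → 01:52:45:34.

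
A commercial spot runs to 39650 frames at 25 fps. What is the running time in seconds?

Running time = 39650 / (25) = 1586 s.

1586 seconds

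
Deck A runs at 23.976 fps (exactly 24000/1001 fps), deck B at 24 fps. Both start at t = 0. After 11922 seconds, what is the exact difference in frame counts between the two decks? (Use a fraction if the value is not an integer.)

A emits 24000/1001 × 11922 = 286128000/1001 frames; B emits 24 × 11922 = 286128.
Difference = 286128/1001 frames (≈ 285.8422); B is ahead of A.

286128/1001 frames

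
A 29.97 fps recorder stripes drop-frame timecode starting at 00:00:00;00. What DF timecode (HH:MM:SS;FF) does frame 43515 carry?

00:24:11;29

Each 10-minute DF block holds 10 × 60 × 30 − 9 × 2 = 17982 frames. 43515 ÷ 17982 → 2 full blocks, remainder 7551.
Within the partial block the first minute is 1800 frames and each further minute 1798, so 4 further minute boundaries passed. Total skipped labels = 18 × 2 + 2 × 4 = 44.
Non-drop label index = 43515 + 44 = 43559; at 30 labels/s that is 00:24:11:29, i.e. DF 00:24:11;29.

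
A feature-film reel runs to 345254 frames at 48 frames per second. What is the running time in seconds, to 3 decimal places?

7192.792 seconds

Running time = 345254 × 1/48 = 172627/24 s ≈ 7192.792 s.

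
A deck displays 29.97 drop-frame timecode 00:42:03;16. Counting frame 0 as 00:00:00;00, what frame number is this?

75630

Complete 10-minute blocks: 4, each 17982 frames → 71928.
Remaining 2 whole minutes in the current block: 1800 + 1 × 1798 = 3598 frames.
Within the current minute: 3 × 30 + 16 − 2 = 104 (labels ;00/;01 skipped at this minute). Total = 71928 + 3598 + 104 = 75630.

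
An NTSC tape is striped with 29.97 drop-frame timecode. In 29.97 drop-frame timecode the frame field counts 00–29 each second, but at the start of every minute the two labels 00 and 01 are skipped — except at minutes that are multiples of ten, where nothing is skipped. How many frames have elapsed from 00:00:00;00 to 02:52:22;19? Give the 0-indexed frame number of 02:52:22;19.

Complete 10-minute blocks: 17, each 17982 frames → 305694.
Remaining 2 whole minutes in the current block: 1800 + 1 × 1798 = 3598 frames.
Within the current minute: 22 × 30 + 19 − 2 = 677 (labels ;00/;01 skipped at this minute). Total = 305694 + 3598 + 677 = 309969.

309969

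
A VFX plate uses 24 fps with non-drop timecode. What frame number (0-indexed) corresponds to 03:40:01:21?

frame 316845

Total seconds to the label: (3 × 3600 + 40 × 60 + 1) = 13201.
Frame index = 13201 × 24 + 21 = 316845.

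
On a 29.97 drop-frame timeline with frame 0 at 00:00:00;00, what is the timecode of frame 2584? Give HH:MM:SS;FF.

Each 10-minute DF block holds 10 × 60 × 30 − 9 × 2 = 17982 frames. 2584 ÷ 17982 → 0 full blocks, remainder 2584.
Within the partial block the first minute is 1800 frames and each further minute 1798, so 1 further minute boundary passed. Total skipped labels = 18 × 0 + 2 × 1 = 2.
Non-drop label index = 2584 + 2 = 2586; at 30 labels/s that is 00:01:26:06, i.e. DF 00:01:26;06.

00:01:26;06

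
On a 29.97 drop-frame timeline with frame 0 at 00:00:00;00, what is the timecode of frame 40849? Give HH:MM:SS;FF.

00:22:42;29

Each 10-minute DF block holds 10 × 60 × 30 − 9 × 2 = 17982 frames. 40849 ÷ 17982 → 2 full blocks, remainder 4885.
Within the partial block the first minute is 1800 frames and each further minute 1798, so 2 further minute boundaries passed. Total skipped labels = 18 × 2 + 2 × 2 = 40.
Non-drop label index = 40849 + 40 = 40889; at 30 labels/s that is 00:22:42:29, i.e. DF 00:22:42;29.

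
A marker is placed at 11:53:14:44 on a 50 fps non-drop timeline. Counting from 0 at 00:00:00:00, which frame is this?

frame 2139744

Total seconds to the label: (11 × 3600 + 53 × 60 + 14) = 42794.
Frame index = 42794 × 50 + 44 = 2139744.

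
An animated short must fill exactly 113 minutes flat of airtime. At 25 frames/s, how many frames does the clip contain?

169500 frames

113 min = 6780 s.
Frames = 6780 × 25 = 169500.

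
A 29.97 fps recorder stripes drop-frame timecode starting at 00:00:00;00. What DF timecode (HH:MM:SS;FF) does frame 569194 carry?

Each 10-minute DF block holds 10 × 60 × 30 − 9 × 2 = 17982 frames. 569194 ÷ 17982 → 31 full blocks, remainder 11752.
Within the partial block the first minute is 1800 frames and each further minute 1798, so 6 further minute boundaries passed. Total skipped labels = 18 × 31 + 2 × 6 = 570.
Non-drop label index = 569194 + 570 = 569764; at 30 labels/s that is 05:16:32:04, i.e. DF 05:16:32;04.

05:16:32;04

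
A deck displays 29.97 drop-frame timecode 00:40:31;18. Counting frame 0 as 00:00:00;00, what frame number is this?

Complete 10-minute blocks: 4, each 17982 frames → 71928.
Remaining 0 whole minutes in the current block: 0 frames.
Within the current minute: 31 × 30 + 18 = 948. Total = 71928 + 0 + 948 = 72876.

72876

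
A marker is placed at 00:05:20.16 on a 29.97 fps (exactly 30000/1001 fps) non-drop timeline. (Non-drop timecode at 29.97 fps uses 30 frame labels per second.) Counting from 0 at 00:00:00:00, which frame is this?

frame 9616

Total seconds to the label: (0 × 3600 + 5 × 60 + 20) = 320.
Frame index = 320 × 30 + 16 = 9616.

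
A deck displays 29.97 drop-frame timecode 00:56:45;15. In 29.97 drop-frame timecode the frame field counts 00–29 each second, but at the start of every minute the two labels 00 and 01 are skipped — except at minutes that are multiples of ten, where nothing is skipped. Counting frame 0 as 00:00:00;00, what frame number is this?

Complete 10-minute blocks: 5, each 17982 frames → 89910.
Remaining 6 whole minutes in the current block: 1800 + 5 × 1798 = 10790 frames.
Within the current minute: 45 × 30 + 15 − 2 = 1363 (labels ;00/;01 skipped at this minute). Total = 89910 + 10790 + 1363 = 102063.

102063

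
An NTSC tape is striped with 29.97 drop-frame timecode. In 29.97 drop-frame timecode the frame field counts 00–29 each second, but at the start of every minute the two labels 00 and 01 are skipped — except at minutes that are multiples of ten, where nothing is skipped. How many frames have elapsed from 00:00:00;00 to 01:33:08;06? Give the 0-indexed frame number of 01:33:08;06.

As if non-drop at 30 labels/s: (1 × 3600 + 33 × 60 + 8) × 30 + 6 = 167646.
Minute boundaries passed: 93; those not divisible by 10: 93 − 9 = 84; dropped labels = 2 × 84 = 168.
Actual frame index = 167646 − 168 = 167478.

167478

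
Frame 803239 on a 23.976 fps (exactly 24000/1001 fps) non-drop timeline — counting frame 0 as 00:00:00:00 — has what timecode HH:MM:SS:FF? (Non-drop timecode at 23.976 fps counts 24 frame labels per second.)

09:17:48:07

803239 ÷ 24 = 33468 full seconds, remainder 7 frames.
33468 s = 9 h 17 min 48 s.
Timecode: 09:17:48:07.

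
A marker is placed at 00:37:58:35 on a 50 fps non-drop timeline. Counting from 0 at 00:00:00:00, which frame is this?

frame 113935

Total seconds to the label: (0 × 3600 + 37 × 60 + 58) = 2278.
Frame index = 2278 × 50 + 35 = 113935.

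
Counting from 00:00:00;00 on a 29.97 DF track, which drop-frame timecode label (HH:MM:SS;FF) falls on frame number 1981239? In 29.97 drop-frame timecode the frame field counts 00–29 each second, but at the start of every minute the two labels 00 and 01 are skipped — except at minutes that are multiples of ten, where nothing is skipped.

Each 10-minute DF block holds 10 × 60 × 30 − 9 × 2 = 17982 frames. 1981239 ÷ 17982 → 110 full blocks, remainder 3219.
Within the partial block the first minute is 1800 frames and each further minute 1798, so 1 further minute boundary passed. Total skipped labels = 18 × 110 + 2 × 1 = 1982.
Non-drop label index = 1981239 + 1982 = 1983221; at 30 labels/s that is 18:21:47:11, i.e. DF 18:21:47;11.

18:21:47;11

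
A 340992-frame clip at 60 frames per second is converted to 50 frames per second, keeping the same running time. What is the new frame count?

Frames at target rate = 340992 × (50) / (60) = 284160.

284160 frames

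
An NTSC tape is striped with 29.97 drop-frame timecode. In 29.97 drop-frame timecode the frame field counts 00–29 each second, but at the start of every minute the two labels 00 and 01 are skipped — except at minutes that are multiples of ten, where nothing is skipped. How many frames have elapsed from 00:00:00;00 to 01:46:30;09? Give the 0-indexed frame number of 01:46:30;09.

As if non-drop at 30 labels/s: (1 × 3600 + 46 × 60 + 30) × 30 + 9 = 191709.
Minute boundaries passed: 106; those not divisible by 10: 106 − 10 = 96; dropped labels = 2 × 96 = 192.
Actual frame index = 191709 − 192 = 191517.

191517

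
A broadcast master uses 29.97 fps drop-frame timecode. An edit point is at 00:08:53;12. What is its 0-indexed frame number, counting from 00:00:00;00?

As if non-drop at 30 labels/s: (0 × 3600 + 8 × 60 + 53) × 30 + 12 = 16002.
Minute boundaries passed: 8; those not divisible by 10: 8 − 0 = 8; dropped labels = 2 × 8 = 16.
Actual frame index = 16002 − 16 = 15986.

15986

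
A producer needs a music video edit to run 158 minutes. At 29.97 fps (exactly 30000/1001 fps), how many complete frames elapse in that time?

158 min = 9480 s.
Frames = 9480 × 30000/1001 = 284400000/1001 ≈ 284115.8841.
Complete frames: 284115.

284115 frames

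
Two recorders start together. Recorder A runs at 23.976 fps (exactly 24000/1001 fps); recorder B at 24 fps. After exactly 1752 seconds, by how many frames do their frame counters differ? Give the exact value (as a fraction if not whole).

A emits 24000/1001 × 1752 = 42048000/1001 frames; B emits 24 × 1752 = 42048.
Difference = 42048/1001 frames (≈ 42.0060); B is ahead of A.

42048/1001 frames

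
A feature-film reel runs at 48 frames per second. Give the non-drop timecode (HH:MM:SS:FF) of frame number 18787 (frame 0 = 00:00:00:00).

00:06:31:19

18787 ÷ 48 = 391 full seconds, remainder 19 frames.
391 s = 0 h 6 min 31 s.
Timecode: 00:06:31:19.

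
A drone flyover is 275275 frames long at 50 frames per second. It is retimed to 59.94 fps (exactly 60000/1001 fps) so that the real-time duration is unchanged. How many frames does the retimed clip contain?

Target frames = source frames × (target rate / source rate) = 275275 × (60000/1001)/(50) = 275275 × 1200/1001 = 330000.

330000 frames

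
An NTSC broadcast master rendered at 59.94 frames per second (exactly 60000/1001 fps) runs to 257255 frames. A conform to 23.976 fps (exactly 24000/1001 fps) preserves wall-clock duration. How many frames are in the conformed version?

102902 frames

Target frames = source frames × (target rate / source rate) = 257255 × (24000/1001)/(60000/1001) = 257255 × 2/5 = 102902.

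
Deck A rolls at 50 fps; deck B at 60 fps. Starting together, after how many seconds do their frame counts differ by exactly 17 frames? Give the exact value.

1.7 seconds

The gap grows by |60 − 50| = 10 frames per second.
Time for a 17-frame gap: 17 ÷ (10) = 1.7 s.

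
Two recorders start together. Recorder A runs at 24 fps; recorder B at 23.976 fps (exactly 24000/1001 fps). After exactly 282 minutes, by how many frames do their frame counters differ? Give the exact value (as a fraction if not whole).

406080/1001 frames

282 min = 16920 s.
A emits 24 × 16920 = 406080 frames; B emits 24000/1001 × 16920 = 406080000/1001.
Difference = 406080/1001 frames (≈ 405.6743); B is behind A.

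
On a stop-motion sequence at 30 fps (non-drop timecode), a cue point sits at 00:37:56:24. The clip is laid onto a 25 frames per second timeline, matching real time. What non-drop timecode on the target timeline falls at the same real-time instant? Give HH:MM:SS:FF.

00:37:56:20

Source frame index: (0×3600 + 37×60 + 56) × 30 + 24 = 68304.
Real time: 68304 / (30) = 11384/5 s.
Target frame: (11384/5) × (25) = 56920.
At 25 labels/s: frame 56920 → 00:37:56:20.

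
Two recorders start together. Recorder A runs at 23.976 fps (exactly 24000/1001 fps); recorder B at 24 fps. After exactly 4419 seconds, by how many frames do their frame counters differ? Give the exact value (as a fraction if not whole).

106056/1001 frames

A emits 24000/1001 × 4419 = 106056000/1001 frames; B emits 24 × 4419 = 106056.
Difference = 106056/1001 frames (≈ 105.9500); B is ahead of A.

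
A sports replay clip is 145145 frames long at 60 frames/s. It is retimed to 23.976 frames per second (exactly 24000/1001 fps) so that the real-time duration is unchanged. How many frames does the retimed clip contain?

Target frames = source frames × (target rate / source rate) = 145145 × (24000/1001)/(60) = 145145 × 400/1001 = 58000.

58000 frames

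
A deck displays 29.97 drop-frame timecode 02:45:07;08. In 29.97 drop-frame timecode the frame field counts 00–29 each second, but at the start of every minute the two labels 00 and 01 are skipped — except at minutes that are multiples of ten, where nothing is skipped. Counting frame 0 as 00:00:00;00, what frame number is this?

Complete 10-minute blocks: 16, each 17982 frames → 287712.
Remaining 5 whole minutes in the current block: 1800 + 4 × 1798 = 8992 frames.
Within the current minute: 7 × 30 + 8 − 2 = 216 (labels ;00/;01 skipped at this minute). Total = 287712 + 8992 + 216 = 296920.

296920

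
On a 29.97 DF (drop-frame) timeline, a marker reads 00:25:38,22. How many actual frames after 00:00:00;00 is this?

Complete 10-minute blocks: 2, each 17982 frames → 35964.
Remaining 5 whole minutes in the current block: 1800 + 4 × 1798 = 8992 frames.
Within the current minute: 38 × 30 + 22 − 2 = 1160 (labels ;00/;01 skipped at this minute). Total = 35964 + 8992 + 1160 = 46116.

46116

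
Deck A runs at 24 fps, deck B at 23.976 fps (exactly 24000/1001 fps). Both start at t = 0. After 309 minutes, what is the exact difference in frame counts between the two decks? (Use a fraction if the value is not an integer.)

309 min = 18540 s.
A emits 24 × 18540 = 444960 frames; B emits 24000/1001 × 18540 = 444960000/1001.
Difference = 444960/1001 frames (≈ 444.5155); B is behind A.

444960/1001 frames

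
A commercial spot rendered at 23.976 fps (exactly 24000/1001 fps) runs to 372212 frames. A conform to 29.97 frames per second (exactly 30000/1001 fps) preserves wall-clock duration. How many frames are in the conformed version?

Target frames = source frames × (target rate / source rate) = 372212 × (30000/1001)/(24000/1001) = 372212 × 5/4 = 465265.

465265 frames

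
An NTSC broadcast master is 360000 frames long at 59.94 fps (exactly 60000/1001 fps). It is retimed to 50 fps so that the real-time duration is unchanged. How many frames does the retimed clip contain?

Target frames = source frames × (target rate / source rate) = 360000 × (50)/(60000/1001) = 360000 × 1001/1200 = 300300.

300300 frames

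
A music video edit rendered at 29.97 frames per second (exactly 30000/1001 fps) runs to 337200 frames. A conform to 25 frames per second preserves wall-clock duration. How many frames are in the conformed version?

281281 frames

Target frames = source frames × (target rate / source rate) = 337200 × (25)/(30000/1001) = 337200 × 1001/1200 = 281281.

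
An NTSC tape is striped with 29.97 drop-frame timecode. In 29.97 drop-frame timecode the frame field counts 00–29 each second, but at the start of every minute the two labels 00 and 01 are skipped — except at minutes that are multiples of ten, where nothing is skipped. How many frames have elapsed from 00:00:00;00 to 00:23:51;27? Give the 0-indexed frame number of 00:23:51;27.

42915

As if non-drop at 30 labels/s: (0 × 3600 + 23 × 60 + 51) × 30 + 27 = 42957.
Minute boundaries passed: 23; those not divisible by 10: 23 − 2 = 21; dropped labels = 2 × 21 = 42.
Actual frame index = 42957 − 42 = 42915.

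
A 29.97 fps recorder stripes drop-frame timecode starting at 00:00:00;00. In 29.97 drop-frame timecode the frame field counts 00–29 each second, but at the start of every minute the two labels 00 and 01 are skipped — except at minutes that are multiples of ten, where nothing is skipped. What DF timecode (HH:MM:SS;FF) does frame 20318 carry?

Each 10-minute DF block holds 10 × 60 × 30 − 9 × 2 = 17982 frames. 20318 ÷ 17982 → 1 full block, remainder 2336.
Within the partial block the first minute is 1800 frames and each further minute 1798, so 1 further minute boundary passed. Total skipped labels = 18 × 1 + 2 × 1 = 20.
Non-drop label index = 20318 + 20 = 20338; at 30 labels/s that is 00:11:17:28, i.e. DF 00:11:17;28.

00:11:17;28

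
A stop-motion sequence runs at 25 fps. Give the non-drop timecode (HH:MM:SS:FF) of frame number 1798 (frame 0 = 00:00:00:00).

1798 ÷ 25 = 71 full seconds, remainder 23 frames.
71 s = 0 h 1 min 11 s.
Timecode: 00:01:11:23.

00:01:11:23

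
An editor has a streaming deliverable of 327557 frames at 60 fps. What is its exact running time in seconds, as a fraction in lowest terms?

Running time = 327557 ÷ (60) = 327557 × 1/60 = 327557/60 s.

327557/60 seconds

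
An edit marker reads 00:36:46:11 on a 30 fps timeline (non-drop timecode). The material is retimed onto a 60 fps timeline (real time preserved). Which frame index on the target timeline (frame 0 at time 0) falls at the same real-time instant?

frame 132382

Source frame index: (0×3600 + 36×60 + 46) × 30 + 11 = 66191.
Real time: 66191 / (30) = 66191/30 s.
Target frame: (66191/30) × (60) = 132382.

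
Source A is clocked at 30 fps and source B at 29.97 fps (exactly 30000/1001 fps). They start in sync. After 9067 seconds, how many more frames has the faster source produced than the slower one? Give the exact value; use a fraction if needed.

272010/1001 frames

A emits 30 × 9067 = 272010 frames; B emits 30000/1001 × 9067 = 272010000/1001.
Difference = 272010/1001 frames (≈ 271.7383); B is behind A.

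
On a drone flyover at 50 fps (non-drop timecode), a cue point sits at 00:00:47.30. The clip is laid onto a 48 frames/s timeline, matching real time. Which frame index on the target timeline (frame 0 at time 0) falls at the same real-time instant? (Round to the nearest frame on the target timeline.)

frame 2285

Source frame index: (0×3600 + 0×60 + 47) × 50 + 30 = 2380.
Real time: 2380 / (50) = 238/5 s.
Target frame: (238/5) × (48) = 11424/5 ≈ 2284.800 → 2285.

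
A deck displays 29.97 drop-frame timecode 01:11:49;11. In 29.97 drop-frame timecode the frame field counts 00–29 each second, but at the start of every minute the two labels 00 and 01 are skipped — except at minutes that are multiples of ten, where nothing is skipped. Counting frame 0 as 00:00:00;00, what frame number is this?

Complete 10-minute blocks: 7, each 17982 frames → 125874.
Remaining 1 whole minute in the current block: 1800 + 0 × 1798 = 1800 frames.
Within the current minute: 49 × 30 + 11 − 2 = 1479 (labels ;00/;01 skipped at this minute). Total = 125874 + 1800 + 1479 = 129153.

129153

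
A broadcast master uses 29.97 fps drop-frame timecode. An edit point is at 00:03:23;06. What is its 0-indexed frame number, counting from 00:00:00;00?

6090

As if non-drop at 30 labels/s: (0 × 3600 + 3 × 60 + 23) × 30 + 6 = 6096.
Minute boundaries passed: 3; those not divisible by 10: 3 − 0 = 3; dropped labels = 2 × 3 = 6.
Actual frame index = 6096 − 6 = 6090.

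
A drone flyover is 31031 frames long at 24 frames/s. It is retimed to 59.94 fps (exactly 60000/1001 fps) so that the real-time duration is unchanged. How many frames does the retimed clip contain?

Target frames = source frames × (target rate / source rate) = 31031 × (60000/1001)/(24) = 31031 × 2500/1001 = 77500.

77500 frames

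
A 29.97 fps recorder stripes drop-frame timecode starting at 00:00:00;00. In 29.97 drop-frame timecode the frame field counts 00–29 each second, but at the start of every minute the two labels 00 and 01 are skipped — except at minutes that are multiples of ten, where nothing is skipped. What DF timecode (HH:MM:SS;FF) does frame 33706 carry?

Ten DF minutes hold 17982 frames, so frame 33706 lies in block 1 (frames 17982–35963) with 15724 frames into that block.
The block's first minute is 1800 frames and the rest 1798 each; 15724 frames reaches minute 8, so 1 × 18 + 8 × 2 = 34 labels have been skipped so far.
Adding those back, label number 33706 + 34 = 33740 at 30 labels/s is 1124 s + 20 f = 0 h 18 min 44 s frame 20, i.e. 00:18:44;20.

00:18:44;20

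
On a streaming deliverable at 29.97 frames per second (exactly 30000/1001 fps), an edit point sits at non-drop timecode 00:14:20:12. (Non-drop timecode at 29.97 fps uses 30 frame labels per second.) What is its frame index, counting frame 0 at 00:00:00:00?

25812

Total seconds to the label: (0 × 3600 + 14 × 60 + 20) = 860.
Frame index = 860 × 30 + 12 = 25812.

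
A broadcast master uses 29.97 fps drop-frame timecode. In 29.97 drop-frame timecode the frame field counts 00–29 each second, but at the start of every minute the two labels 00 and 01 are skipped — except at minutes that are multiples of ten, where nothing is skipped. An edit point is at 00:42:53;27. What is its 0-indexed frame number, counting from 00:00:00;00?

77141

Complete 10-minute blocks: 4, each 17982 frames → 71928.
Remaining 2 whole minutes in the current block: 1800 + 1 × 1798 = 3598 frames.
Within the current minute: 53 × 30 + 27 − 2 = 1615 (labels ;00/;01 skipped at this minute). Total = 71928 + 3598 + 1615 = 77141.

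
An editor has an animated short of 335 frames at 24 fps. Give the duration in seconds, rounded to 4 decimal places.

13.9583 seconds

Running time = 335 × 1/24 = 335/24 s ≈ 13.9583 s.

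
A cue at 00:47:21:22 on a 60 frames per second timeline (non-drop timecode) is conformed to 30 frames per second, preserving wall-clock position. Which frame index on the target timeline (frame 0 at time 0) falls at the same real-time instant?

Source frame index: (0×3600 + 47×60 + 21) × 60 + 22 = 170482.
Real time: 170482 / (60) = 85241/30 s.
Target frame: (85241/30) × (30) = 85241.

frame 85241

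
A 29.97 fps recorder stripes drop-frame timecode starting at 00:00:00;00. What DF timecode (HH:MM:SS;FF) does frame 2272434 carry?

21:03:43;18

Each 10-minute DF block holds 10 × 60 × 30 − 9 × 2 = 17982 frames. 2272434 ÷ 17982 → 126 full blocks, remainder 6702.
Within the partial block the first minute is 1800 frames and each further minute 1798, so 3 further minute boundaries passed. Total skipped labels = 18 × 126 + 2 × 3 = 2274.
Non-drop label index = 2272434 + 2274 = 2274708; at 30 labels/s that is 21:03:43:18, i.e. DF 21:03:43;18.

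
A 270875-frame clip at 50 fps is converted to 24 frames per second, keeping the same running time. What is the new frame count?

Target frames = source frames × (target rate / source rate) = 270875 × (24)/(50) = 270875 × 12/25 = 130020.

130020 frames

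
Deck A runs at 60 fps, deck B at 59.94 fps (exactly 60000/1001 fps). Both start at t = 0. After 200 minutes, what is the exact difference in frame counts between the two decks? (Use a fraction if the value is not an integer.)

200 min = 12000 s.
A emits 60 × 12000 = 720000 frames; B emits 60000/1001 × 12000 = 720000000/1001.
Difference = 720000/1001 frames (≈ 719.2807); B is behind A.

720000/1001 frames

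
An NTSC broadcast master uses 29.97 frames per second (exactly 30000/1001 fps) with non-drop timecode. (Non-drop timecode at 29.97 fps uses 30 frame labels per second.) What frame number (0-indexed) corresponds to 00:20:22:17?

36677

Total seconds to the label: (0 × 3600 + 20 × 60 + 22) = 1222.
Frame index = 1222 × 30 + 17 = 36677.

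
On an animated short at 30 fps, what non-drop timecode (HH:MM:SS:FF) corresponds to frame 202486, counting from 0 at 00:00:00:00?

202486 ÷ 30 = 6749 full seconds, remainder 16 frames.
6749 s = 1 h 52 min 29 s.
Timecode: 01:52:29:16.

01:52:29:16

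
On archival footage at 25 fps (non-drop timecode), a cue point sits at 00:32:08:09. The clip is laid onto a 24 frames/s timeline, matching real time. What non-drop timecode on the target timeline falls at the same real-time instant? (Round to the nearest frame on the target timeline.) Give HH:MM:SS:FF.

Source frame index: (0×3600 + 32×60 + 8) × 25 + 9 = 48209.
Real time: 48209 / (25) = 48209/25 s.
Target frame: (48209/25) × (24) = 1157016/25 ≈ 46280.640 → 46281.
At 24 labels/s: frame 46281 → 00:32:08:09.

00:32:08:09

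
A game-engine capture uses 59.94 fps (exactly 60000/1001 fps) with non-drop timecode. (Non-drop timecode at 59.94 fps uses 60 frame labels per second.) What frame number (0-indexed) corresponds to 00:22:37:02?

Total seconds to the label: (0 × 3600 + 22 × 60 + 37) = 1357.
Frame index = 1357 × 60 + 2 = 81422.

frame 81422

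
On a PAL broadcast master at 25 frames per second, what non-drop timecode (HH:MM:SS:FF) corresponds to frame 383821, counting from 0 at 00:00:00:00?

04:15:52:21

383821 ÷ 25 = 15352 full seconds, remainder 21 frames.
15352 s = 4 h 15 min 52 s.
Timecode: 04:15:52:21.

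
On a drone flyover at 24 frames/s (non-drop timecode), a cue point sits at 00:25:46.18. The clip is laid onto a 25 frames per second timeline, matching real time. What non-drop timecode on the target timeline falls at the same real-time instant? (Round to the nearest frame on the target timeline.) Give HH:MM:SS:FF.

00:25:46:19

Source frame index: (0×3600 + 25×60 + 46) × 24 + 18 = 37122.
Real time: 37122 / (24) = 6187/4 s.
Target frame: (6187/4) × (25) = 154675/4 ≈ 38668.750 → 38669.
At 25 labels/s: frame 38669 → 00:25:46:19.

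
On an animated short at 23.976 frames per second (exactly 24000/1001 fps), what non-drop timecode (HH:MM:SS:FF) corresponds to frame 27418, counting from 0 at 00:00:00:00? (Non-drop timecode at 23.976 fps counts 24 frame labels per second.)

27418 ÷ 24 = 1142 full seconds, remainder 10 frames.
1142 s = 0 h 19 min 2 s.
Timecode: 00:19:02:10.

00:19:02:10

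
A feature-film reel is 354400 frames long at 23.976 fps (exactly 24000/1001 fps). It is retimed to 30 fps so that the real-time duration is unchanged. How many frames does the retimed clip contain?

Target frames = source frames × (target rate / source rate) = 354400 × (30)/(24000/1001) = 354400 × 1001/800 = 443443.

443443 frames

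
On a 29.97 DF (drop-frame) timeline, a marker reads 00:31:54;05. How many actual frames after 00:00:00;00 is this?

57369

As if non-drop at 30 labels/s: (0 × 3600 + 31 × 60 + 54) × 30 + 5 = 57425.
Minute boundaries passed: 31; those not divisible by 10: 31 − 3 = 28; dropped labels = 2 × 28 = 56.
Actual frame index = 57425 − 56 = 57369.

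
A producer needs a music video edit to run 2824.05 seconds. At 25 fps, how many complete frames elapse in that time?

Frames = 2824.05 × 25 = 282405/4 ≈ 70601.2500.
Complete frames: 70601.

70601 frames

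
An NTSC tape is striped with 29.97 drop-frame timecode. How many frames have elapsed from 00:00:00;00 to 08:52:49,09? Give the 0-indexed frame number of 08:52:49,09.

Complete 10-minute blocks: 53, each 17982 frames → 953046.
Remaining 2 whole minutes in the current block: 1800 + 1 × 1798 = 3598 frames.
Within the current minute: 49 × 30 + 9 − 2 = 1477 (labels ;00/;01 skipped at this minute). Total = 953046 + 3598 + 1477 = 958121.

958121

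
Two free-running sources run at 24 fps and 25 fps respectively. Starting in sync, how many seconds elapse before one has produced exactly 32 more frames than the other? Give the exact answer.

32 seconds

The gap grows by |25 − 24| = 1 frame per second.
Time for a 32-frame gap: 32 ÷ (1) = 32 s.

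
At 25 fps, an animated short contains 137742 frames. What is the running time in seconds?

Running time = 137742 / (25) = 5509.68 s.

5509.68 seconds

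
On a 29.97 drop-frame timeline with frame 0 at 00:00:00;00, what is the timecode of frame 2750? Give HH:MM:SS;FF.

Each 10-minute DF block holds 10 × 60 × 30 − 9 × 2 = 17982 frames. 2750 ÷ 17982 → 0 full blocks, remainder 2750.
Within the partial block the first minute is 1800 frames and each further minute 1798, so 1 further minute boundary passed. Total skipped labels = 18 × 0 + 2 × 1 = 2.
Non-drop label index = 2750 + 2 = 2752; at 30 labels/s that is 00:01:31:22, i.e. DF 00:01:31;22.

00:01:31;22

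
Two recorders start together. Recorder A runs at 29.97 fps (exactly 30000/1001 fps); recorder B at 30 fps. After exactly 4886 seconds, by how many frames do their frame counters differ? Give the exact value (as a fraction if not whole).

A emits 30000/1001 × 4886 = 20940000/143 frames; B emits 30 × 4886 = 146580.
Difference = 20940/143 frames (≈ 146.4336); B is ahead of A.

20940/143 frames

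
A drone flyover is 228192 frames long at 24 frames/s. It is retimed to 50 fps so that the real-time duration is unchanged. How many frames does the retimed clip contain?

Target frames = source frames × (target rate / source rate) = 228192 × (50)/(24) = 228192 × 25/12 = 475400.

475400 frames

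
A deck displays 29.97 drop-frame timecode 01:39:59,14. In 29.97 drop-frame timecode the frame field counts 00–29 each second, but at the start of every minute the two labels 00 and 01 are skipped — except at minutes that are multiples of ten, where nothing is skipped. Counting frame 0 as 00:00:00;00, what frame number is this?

179804

Complete 10-minute blocks: 9, each 17982 frames → 161838.
Remaining 9 whole minutes in the current block: 1800 + 8 × 1798 = 16184 frames.
Within the current minute: 59 × 30 + 14 − 2 = 1782 (labels ;00/;01 skipped at this minute). Total = 161838 + 16184 + 1782 = 179804.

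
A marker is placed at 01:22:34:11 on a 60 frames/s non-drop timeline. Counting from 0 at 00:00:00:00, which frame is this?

frame 297251

Total seconds to the label: (1 × 3600 + 22 × 60 + 34) = 4954.
Frame index = 4954 × 60 + 11 = 297251.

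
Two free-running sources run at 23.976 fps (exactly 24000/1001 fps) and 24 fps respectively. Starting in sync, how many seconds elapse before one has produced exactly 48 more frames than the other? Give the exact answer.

The gap grows by |24 − 24000/1001| = 24/1001 frames per second.
Time for a 48-frame gap: 48 ÷ (24/1001) = 2002 s.

2002 seconds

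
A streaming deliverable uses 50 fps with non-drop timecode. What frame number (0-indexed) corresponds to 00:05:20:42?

Total seconds to the label: (0 × 3600 + 5 × 60 + 20) = 320.
Frame index = 320 × 50 + 42 = 16042.

frame 16042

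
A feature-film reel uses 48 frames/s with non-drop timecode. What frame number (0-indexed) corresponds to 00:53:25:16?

Total seconds to the label: (0 × 3600 + 53 × 60 + 25) = 3205.
Frame index = 3205 × 48 + 16 = 153856.

153856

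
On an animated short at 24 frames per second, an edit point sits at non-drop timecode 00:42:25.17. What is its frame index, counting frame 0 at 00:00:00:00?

Total seconds to the label: (0 × 3600 + 42 × 60 + 25) = 2545.
Frame index = 2545 × 24 + 17 = 61097.

61097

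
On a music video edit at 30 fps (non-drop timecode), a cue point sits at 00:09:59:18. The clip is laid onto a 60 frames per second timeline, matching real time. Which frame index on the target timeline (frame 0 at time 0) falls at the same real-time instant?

Source frame index: (0×3600 + 9×60 + 59) × 30 + 18 = 17988.
Real time: 17988 / (30) = 2998/5 s.
Target frame: (2998/5) × (60) = 35976.

frame 35976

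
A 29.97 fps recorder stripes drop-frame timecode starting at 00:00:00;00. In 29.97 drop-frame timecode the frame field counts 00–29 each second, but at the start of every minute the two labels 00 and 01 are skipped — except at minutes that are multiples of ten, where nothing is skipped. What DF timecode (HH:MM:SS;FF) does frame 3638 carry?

00:02:01;12

Each 10-minute DF block holds 10 × 60 × 30 − 9 × 2 = 17982 frames. 3638 ÷ 17982 → 0 full blocks, remainder 3638.
Within the partial block the first minute is 1800 frames and each further minute 1798, so 2 further minute boundaries passed. Total skipped labels = 18 × 0 + 2 × 2 = 4.
Non-drop label index = 3638 + 4 = 3642; at 30 labels/s that is 00:02:01:12, i.e. DF 00:02:01;12.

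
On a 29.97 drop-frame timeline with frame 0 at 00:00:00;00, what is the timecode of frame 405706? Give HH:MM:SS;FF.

Each 10-minute DF block holds 10 × 60 × 30 − 9 × 2 = 17982 frames. 405706 ÷ 17982 → 22 full blocks, remainder 10102.
Within the partial block the first minute is 1800 frames and each further minute 1798, so 5 further minute boundaries passed. Total skipped labels = 18 × 22 + 2 × 5 = 406.
Non-drop label index = 405706 + 406 = 406112; at 30 labels/s that is 03:45:37:02, i.e. DF 03:45:37;02.

03:45:37;02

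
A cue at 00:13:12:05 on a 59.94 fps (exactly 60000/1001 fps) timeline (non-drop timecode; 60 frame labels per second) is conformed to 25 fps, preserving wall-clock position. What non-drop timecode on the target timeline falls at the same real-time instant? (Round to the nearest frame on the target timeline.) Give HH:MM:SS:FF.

Source frame index: (0×3600 + 13×60 + 12) × 60 + 5 = 47525.
Real time: 47525 / (60000/1001) = 1902901/2400 s.
Target frame: (1902901/2400) × (25) = 1902901/96 ≈ 19821.885 → 19822.
At 25 labels/s: frame 19822 → 00:13:12:22.

00:13:12:22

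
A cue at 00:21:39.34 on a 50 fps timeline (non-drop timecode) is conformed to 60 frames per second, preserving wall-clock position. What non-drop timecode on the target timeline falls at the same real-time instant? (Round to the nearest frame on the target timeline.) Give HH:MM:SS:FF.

Source frame index: (0×3600 + 21×60 + 39) × 50 + 34 = 64984.
Real time: 64984 / (50) = 32492/25 s.
Target frame: (32492/25) × (60) = 389904/5 ≈ 77980.800 → 77981.
At 60 labels/s: frame 77981 → 00:21:39:41.

00:21:39:41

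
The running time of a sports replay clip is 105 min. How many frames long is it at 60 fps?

378000 frames

105 min = 6300 s.
Frames = 6300 × 60 = 378000.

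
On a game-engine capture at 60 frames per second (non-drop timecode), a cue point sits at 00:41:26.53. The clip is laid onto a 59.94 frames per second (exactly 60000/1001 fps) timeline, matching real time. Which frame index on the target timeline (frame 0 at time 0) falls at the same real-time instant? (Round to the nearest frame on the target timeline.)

frame 149064

Source frame index: (0×3600 + 41×60 + 26) × 60 + 53 = 149213.
Real time: 149213 / (60) = 149213/60 s.
Target frame: (149213/60) × (60000/1001) = 149213000/1001 ≈ 149063.936 → 149064.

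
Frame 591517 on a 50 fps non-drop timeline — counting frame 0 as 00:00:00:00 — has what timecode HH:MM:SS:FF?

591517 ÷ 50 = 11830 full seconds, remainder 17 frames.
11830 s = 3 h 17 min 10 s.
Timecode: 03:17:10:17.

03:17:10:17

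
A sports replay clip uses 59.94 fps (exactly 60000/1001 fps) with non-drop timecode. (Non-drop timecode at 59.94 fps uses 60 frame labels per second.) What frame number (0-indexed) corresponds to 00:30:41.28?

Total seconds to the label: (0 × 3600 + 30 × 60 + 41) = 1841.
Frame index = 1841 × 60 + 28 = 110488.

110488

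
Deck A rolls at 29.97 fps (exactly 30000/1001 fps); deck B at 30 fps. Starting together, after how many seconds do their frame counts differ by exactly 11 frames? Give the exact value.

The gap grows by |30 − 30000/1001| = 30/1001 frames per second.
Time for a 11-frame gap: 11 ÷ (30/1001) = 11011/30 s.

11011/30 seconds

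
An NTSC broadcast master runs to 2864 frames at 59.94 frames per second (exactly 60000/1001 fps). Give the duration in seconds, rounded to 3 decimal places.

Running time = 2864 × 1001/60000 = 179179/3750 s ≈ 47.781 s.

47.781 seconds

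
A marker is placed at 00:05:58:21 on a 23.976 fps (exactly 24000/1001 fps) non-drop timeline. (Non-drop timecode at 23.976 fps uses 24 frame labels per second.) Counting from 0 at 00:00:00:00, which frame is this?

Total seconds to the label: (0 × 3600 + 5 × 60 + 58) = 358.
Frame index = 358 × 24 + 21 = 8613.

frame 8613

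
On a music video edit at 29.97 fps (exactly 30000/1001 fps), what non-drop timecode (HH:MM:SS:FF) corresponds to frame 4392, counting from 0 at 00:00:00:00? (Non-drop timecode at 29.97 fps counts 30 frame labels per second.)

00:02:26:12

4392 ÷ 30 = 146 full seconds, remainder 12 frames.
146 s = 0 h 2 min 26 s.
Timecode: 00:02:26:12.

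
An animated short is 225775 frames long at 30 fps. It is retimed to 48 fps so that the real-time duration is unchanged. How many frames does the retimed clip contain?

361240 frames

Target frames = source frames × (target rate / source rate) = 225775 × (48)/(30) = 225775 × 8/5 = 361240.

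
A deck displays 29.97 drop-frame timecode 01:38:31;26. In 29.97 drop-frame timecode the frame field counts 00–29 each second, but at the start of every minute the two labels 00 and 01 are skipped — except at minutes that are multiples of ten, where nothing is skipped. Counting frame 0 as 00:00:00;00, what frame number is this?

Complete 10-minute blocks: 9, each 17982 frames → 161838.
Remaining 8 whole minutes in the current block: 1800 + 7 × 1798 = 14386 frames.
Within the current minute: 31 × 30 + 26 − 2 = 954 (labels ;00/;01 skipped at this minute). Total = 161838 + 14386 + 954 = 177178.

177178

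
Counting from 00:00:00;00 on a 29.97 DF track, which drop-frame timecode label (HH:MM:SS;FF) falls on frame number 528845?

04:54:05;25

Ten DF minutes hold 17982 frames, so frame 528845 lies in block 29 (frames 521478–539459) with 7367 frames into that block.
The block's first minute is 1800 frames and the rest 1798 each; 7367 frames reaches minute 4, so 29 × 18 + 4 × 2 = 530 labels have been skipped so far.
Adding those back, label number 528845 + 530 = 529375 at 30 labels/s is 17645 s + 25 f = 4 h 54 min 5 s frame 25, i.e. 04:54:05;25.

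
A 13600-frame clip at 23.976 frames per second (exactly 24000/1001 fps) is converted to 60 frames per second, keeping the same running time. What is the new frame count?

Target frames = source frames × (target rate / source rate) = 13600 × (60)/(24000/1001) = 13600 × 1001/400 = 34034.

34034 frames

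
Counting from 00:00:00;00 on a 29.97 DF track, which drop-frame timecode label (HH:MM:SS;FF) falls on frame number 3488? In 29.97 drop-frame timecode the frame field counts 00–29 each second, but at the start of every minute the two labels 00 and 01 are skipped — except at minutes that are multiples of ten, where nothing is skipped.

00:01:56;10

Ten DF minutes hold 17982 frames, so frame 3488 lies in block 0 (frames 0–17981) with 3488 frames into that block.
The block's first minute is 1800 frames and the rest 1798 each; 3488 frames reaches minute 1, so 0 × 18 + 1 × 2 = 2 labels have been skipped so far.
Adding those back, label number 3488 + 2 = 3490 at 30 labels/s is 116 s + 10 f = 0 h 1 min 56 s frame 10, i.e. 00:01:56;10.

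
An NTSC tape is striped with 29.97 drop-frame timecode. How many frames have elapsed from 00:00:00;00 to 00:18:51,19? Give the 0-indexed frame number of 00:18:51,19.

Complete 10-minute blocks: 1, each 17982 frames → 17982.
Remaining 8 whole minutes in the current block: 1800 + 7 × 1798 = 14386 frames.
Within the current minute: 51 × 30 + 19 − 2 = 1547 (labels ;00/;01 skipped at this minute). Total = 17982 + 14386 + 1547 = 33915.

33915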